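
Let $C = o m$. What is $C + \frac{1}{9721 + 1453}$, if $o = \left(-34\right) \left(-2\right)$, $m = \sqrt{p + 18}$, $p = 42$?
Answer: $\frac{1}{11174} + 136 \sqrt{15} \approx 526.73$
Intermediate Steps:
$m = 2 \sqrt{15}$ ($m = \sqrt{42 + 18} = \sqrt{60} = 2 \sqrt{15} \approx 7.746$)
$o = 68$
$C = 136 \sqrt{15}$ ($C = 68 \cdot 2 \sqrt{15} = 136 \sqrt{15} \approx 526.73$)
$C + \frac{1}{9721 + 1453} = 136 \sqrt{15} + \frac{1}{9721 + 1453} = 136 \sqrt{15} + \frac{1}{11174} = \frac{1}{11174} + 136 \sqrt{15}$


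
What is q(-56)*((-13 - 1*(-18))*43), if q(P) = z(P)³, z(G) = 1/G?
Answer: -215/175616 ≈ -0.0012243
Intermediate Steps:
q(P) = P⁻³ (q(P) = (1/P)³ = P⁻³)
q(-56)*((-13 - 1*(-18))*43) = ((-13 - 1*(-18))*43)/(-56)³ = -(-13 + 18)*43/175616 = -5*43/175616 = -1/175616*215 = -215/175616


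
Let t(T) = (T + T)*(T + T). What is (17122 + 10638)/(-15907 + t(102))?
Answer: 27760/25709 ≈ 1.0798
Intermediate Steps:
t(T) = 4*T**2 (t(T) = (2*T)*(2*T) = 4*T**2)
(17122 + 10638)/(-15907 + t(102)) = (17122 + 10638)/(-15907 + 4*102**2) = 27760/(-15907 + 4*10404) = 27760/(-15907 + 41616) = 27760/25709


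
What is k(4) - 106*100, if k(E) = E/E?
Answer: -10599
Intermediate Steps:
k(E) = 1
k(4) - 106*100 = 1 - 106*100 = 1 - 10600 = -10599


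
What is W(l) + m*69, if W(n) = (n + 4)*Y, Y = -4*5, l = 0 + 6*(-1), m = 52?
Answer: 3628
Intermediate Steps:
l = -6 (l = 0 - 6 = -6)
Y = -20
W(n) = -80 - 20*n (W(n) = (n + 4)*(-20) = (4 + n)*(-20) = -80 - 20*n)
W(l) + m*69 = (-80 - 20*(-6)) + 52*69 = (-80 + 120) + 3588 = 40 + 3588 = 3628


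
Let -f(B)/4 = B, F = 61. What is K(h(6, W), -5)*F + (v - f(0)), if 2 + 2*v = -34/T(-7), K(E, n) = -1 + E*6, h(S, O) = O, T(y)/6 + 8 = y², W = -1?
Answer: -105305/246 ≈ -428.07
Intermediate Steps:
T(y) = -48 + 6*y²
f(B) = -4*B
K(E, n) = -1 + 6*E
v = -263/246 (v = -1 + (-34/(-48 + 6*(-7)²))/2 = -1 + (-34/(-48 + 6*49))/2 = -1 + (-34/(-48 + 294))/2 = -1 + (-34/246)/2 = -1 + (-34*1/246)/2 = -1 + (½)*(-17/123) = -1 - 17/246 = -263/246 ≈ -1.0691)
K(h(6, W), -5)*F + (v - f(0)) = (-1 + 6*(-1))*61 + (-263/246 - (-4)*0) = (-1 - 6)*61 + (-263/246 - 1*0) = -7*61 + (-263/246 + 0) = -427 - 263/246 = -105305/246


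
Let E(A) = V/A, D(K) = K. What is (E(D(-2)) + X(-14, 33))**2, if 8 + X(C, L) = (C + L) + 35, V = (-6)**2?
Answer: 784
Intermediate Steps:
V = 36
X(C, L) = 27 + C + L (X(C, L) = -8 + ((C + L) + 35) = -8 + (35 + C + L) = 27 + C + L)
E(A) = 36/A
(E(D(-2)) + X(-14, 33))**2 = (36/(-2) + (27 - 14 + 33))**2 = (36*(-1/2) + 46)**2 = (-18 + 46)**2 = 28**2 = 784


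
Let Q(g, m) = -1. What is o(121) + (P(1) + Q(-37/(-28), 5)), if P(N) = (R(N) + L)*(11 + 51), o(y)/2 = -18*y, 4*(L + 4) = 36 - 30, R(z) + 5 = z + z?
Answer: -4698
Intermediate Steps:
R(z) = -5 + 2*z (R(z) = -5 + (z + z) = -5 + 2*z)
L = -5/2 (L = -4 + (36 - 30)/4 = -4 + (¼)*6 = -4 + 3/2 = -5/2 ≈ -2.5000)
o(y) = -36*y (o(y) = 2*(-18*y) = -36*y)
P(N) = -465 + 124*N (P(N) = ((-5 + 2*N) - 5/2)*(11 + 51) = (-15/2 + 2*N)*62 = -465 + 124*N)
o(121) + (P(1) + Q(-37/(-28), 5)) = -36*121 + ((-465 + 124*1) - 1) = -4356 + ((-465 + 124) - 1) = -4356 + (-341 - 1) = -4356 - 342 = -4698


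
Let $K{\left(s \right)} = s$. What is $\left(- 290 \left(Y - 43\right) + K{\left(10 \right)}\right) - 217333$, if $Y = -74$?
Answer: $-183393$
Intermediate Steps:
$\left(- 290 \left(Y - 43\right) + K{\left(10 \right)}\right) - 217333 = \left(- 290 \left(-74 - 43\right) + 10\right) - 217333 = \left(\left(-290\right) \left(-117\right) + 10\right) - 217333 = \left(33930 + 10\right) - 217333 = 33940 - 217333 = -183393$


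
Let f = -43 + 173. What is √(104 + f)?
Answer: 3*√26 ≈ 15.297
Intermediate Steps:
f = 130
√(104 + f) = √(104 + 130) = √234 = 3*√26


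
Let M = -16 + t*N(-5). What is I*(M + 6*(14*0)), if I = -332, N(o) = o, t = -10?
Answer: -11288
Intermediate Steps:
M = 34 (M = -16 - 10*(-5) = -16 + 50 = 34)
I*(M + 6*(14*0)) = -332*(34 + 6*(14*0)) = -332*(34 + 6*0) = -332*(34 + 0) = -332*34 = -11288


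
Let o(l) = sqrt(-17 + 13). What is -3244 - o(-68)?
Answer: -3244 - 2*I ≈ -3244.0 - 2.0*I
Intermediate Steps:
o(l) = 2*I (o(l) = sqrt(-4) = 2*I)
-3244 - o(-68) = -3244 - 2*I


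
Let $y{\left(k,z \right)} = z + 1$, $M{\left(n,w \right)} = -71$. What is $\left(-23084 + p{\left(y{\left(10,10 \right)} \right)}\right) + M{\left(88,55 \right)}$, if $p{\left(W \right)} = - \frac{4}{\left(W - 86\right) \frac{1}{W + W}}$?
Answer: $- \frac{1736537}{75} \approx -23154.0$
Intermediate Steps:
$y{\left(k,z \right)} = 1 + z$
$p{\left(W \right)} = - \frac{8 W}{-86 + W}$ ($p{\left(W \right)} = - \frac{4}{\left(-86 + W\right) \frac{1}{2 W}} = - \frac{4}{\frac{1}{2} \frac{1}{W} \left(-86 + W\right)} = - 4 \frac{2 W}{-86 + W} = - \frac{8 W}{-86 + W}$)
$\left(-23084 + p{\left(y{\left(10,10 \right)} \right)}\right) + M{\left(88,55 \right)} = \left(-23084 - \frac{8 \left(1 + 10\right)}{-86 + \left(1 + 10\right)}\right) - 71 = \left(-23084 - \frac{88}{-86 + 11}\right) - 71 = \left(-23084 - \frac{88}{-75}\right) - 71 = \left(-23084 - 88 \left(- \frac{1}{75}\right)\right) - 71 = \left(-23084 + \frac{88}{75}\right) - 71 = - \frac{1731212}{75} - 71 = - \frac{1736537}{75}$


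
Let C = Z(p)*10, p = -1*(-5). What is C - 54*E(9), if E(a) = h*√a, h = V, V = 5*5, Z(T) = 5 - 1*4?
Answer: -4040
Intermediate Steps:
p = 5
Z(T) = 1 (Z(T) = 5 - 4 = 1)
V = 25
h = 25
C = 10 (C = 1*10 = 10)
E(a) = 25*√a
C - 54*E(9) = 10 - 1350*√9 = 10 - 1350*3 = 10 - 54*75 = 10 - 4050 = -4040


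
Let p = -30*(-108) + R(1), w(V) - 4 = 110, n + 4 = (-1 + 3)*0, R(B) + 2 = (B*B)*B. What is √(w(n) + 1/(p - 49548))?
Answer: 5*√9779025221/46309 ≈ 10.677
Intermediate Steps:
R(B) = -2 + B³ (R(B) = -2 + (B*B)*B = -2 + B²*B = -2 + B³)
n = -4 (n = -4 + (-1 + 3)*0 = -4 + 2*0 = -4 + 0 = -4)
w(V) = 114 (w(V) = 4 + 110 = 114)
p = 3239 (p = -30*(-108) + (-2 + 1³) = 3240 + (-2 + 1) = 3240 - 1 = 3239)
√(w(n) + 1/(p - 49548)) = √(114 + 1/(3239 - 49548)) = √(114 + 1/(-46309)) = √(114 - 1/46309) = √(5279225/46309) = 5*√9779025221/46309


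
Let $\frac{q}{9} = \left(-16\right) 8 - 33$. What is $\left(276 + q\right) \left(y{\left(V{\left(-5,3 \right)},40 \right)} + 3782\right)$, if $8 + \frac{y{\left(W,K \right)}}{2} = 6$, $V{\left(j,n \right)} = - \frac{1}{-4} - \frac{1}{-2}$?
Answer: $-4431594$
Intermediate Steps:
$q = -1449$ ($q = 9 \left(\left(-16\right) 8 - 33\right) = 9 \left(-128 - 33\right) = 9 \left(-161\right) = -1449$)
$V{\left(j,n \right)} = \frac{3}{4}$ ($V{\left(j,n \right)} = \left(-1\right) \left(- \frac{1}{4}\right) - - \frac{1}{2} = \frac{1}{4} + \frac{1}{2} = \frac{3}{4}$)
$y{\left(W,K \right)} = -4$ ($y{\left(W,K \right)} = -16 + 2 \cdot 6 = -16 + 12 = -4$)
$\left(276 + q\right) \left(y{\left(V{\left(-5,3 \right)},40 \right)} + 3782\right) = \left(276 - 1449\right) \left(-4 + 3782\right) = \left(-1173\right) 3778 = -4431594$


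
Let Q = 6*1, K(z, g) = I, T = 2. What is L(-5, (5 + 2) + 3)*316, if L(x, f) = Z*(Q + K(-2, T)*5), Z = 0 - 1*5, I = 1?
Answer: -17380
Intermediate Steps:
K(z, g) = 1
Q = 6
Z = -5 (Z = 0 - 5 = -5)
L(x, f) = -55 (L(x, f) = -5*(6 + 1*5) = -5*(6 + 5) = -5*11 = -55)
L(-5, (5 + 2) + 3)*316 = -55*316 = -17380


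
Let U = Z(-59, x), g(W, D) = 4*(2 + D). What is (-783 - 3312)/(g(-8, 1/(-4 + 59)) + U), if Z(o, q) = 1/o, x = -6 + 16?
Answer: -13288275/26141 ≈ -508.33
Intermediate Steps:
x = 10
g(W, D) = 8 + 4*D
U = -1/59 (U = 1/(-59) = -1/59 ≈ -0.016949)
(-783 - 3312)/(g(-8, 1/(-4 + 59)) + U) = (-783 - 3312)/((8 + 4/(-4 + 59)) - 1/59) = -4095/((8 + 4/55) - 1/59) = -4095/(444/55 - 1/59) = -4095/26141/3245 = -4095*3245/26141 = -13288275/26141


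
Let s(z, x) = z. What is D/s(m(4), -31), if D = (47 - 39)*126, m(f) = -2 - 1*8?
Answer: -504/5 ≈ -100.80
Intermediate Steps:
m(f) = -10 (m(f) = -2 - 8 = -10)
D = 1008 (D = 8*126 = 1008)
D/s(m(4), -31) = 1008/(-10) = 1008*(-⅒) = -504/5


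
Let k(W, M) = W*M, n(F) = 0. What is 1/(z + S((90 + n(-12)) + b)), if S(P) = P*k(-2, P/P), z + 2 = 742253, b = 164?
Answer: 1/741743 ≈ 1.3482e-6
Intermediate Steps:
z = 742251 (z = -2 + 742253 = 742251)
k(W, M) = M*W
S(P) = -2*P (S(P) = P*((P/P)*(-2)) = P*(1*(-2)) = P*(-2) = -2*P)
1/(z + S((90 + n(-12)) + b)) = 1/(742251 - 2*((90 + 0) + 164)) = 1/(742251 - 2*(90 + 164)) = 1/(742251 - 2*254) = 1/(742251 - 508) = 1/741743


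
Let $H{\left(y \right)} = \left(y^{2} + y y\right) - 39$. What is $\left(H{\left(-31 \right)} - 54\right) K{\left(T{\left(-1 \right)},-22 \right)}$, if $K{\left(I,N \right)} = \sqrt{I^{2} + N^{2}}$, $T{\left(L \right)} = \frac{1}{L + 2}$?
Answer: $1829 \sqrt{485} \approx 40280.0$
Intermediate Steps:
$T{\left(L \right)} = \frac{1}{2 + L}$
$H{\left(y \right)} = -39 + 2 y^{2}$ ($H{\left(y \right)} = \left(y^{2} + y^{2}\right) - 39 = 2 y^{2} - 39 = -39 + 2 y^{2}$)
$\left(H{\left(-31 \right)} - 54\right) K{\left(T{\left(-1 \right)},-22 \right)} = \left(\left(-39 + 2 \left(-31\right)^{2}\right) - 54\right) \sqrt{\left(\frac{1}{2 - 1}\right)^{2} + \left(-22\right)^{2}} = \left(\left(-39 + 2 \cdot 961\right) - 54\right) \sqrt{\left(1^{-1}\right)^{2} + 484} = \left(\left(-39 + 1922\right) - 54\right) \sqrt{1^{2} + 484} = \left(1883 - 54\right) \sqrt{1 + 484} = 1829 \sqrt{485}$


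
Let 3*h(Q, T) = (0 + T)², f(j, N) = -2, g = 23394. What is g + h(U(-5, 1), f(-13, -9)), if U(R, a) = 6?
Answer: 70186/3 ≈ 23395.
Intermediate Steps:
h(Q, T) = T²/3 (h(Q, T) = (0 + T)²/3 = T²/3)
g + h(U(-5, 1), f(-13, -9)) = 23394 + (⅓)*(-2)² = 23394 + (⅓)*4 = 23394 + 4/3 = 70186/3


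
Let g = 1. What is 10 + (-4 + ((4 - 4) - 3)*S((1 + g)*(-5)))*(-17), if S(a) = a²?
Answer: 5178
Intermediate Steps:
10 + (-4 + ((4 - 4) - 3)*S((1 + g)*(-5)))*(-17) = 10 + (-4 + ((4 - 4) - 3)*((1 + 1)*(-5))²)*(-17) = 10 + (-4 + (0 - 3)*(2*(-5))²)*(-17) = 10 + (-4 - 3*(-10)²)*(-17) = 10 + (-4 - 3*100)*(-17) = 10 + (-4 - 300)*(-17) = 10 - 304*(-17) = 10 + 5168 = 5178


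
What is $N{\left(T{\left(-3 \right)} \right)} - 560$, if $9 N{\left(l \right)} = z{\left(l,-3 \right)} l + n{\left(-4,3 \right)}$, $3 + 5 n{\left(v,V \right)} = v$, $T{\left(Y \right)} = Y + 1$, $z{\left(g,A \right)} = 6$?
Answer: $- \frac{25267}{45} \approx -561.49$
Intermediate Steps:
$T{\left(Y \right)} = 1 + Y$
$n{\left(v,V \right)} = - \frac{3}{5} + \frac{v}{5}$
$N{\left(l \right)} = - \frac{7}{45} + \frac{2 l}{3}$ ($N{\left(l \right)} = \frac{6 l + \left(- \frac{3}{5} + \frac{1}{5} \left(-4\right)\right)}{9} = \frac{6 l - \frac{7}{5}}{9} = \frac{- \frac{7}{5} + 6 l}{9} = - \frac{7}{45} + \frac{2 l}{3}$)
$N{\left(T{\left(-3 \right)} \right)} - 560 = \left(- \frac{7}{45} + \frac{2 \left(1 - 3\right)}{3}\right) - 560 = \left(- \frac{7}{45} + \frac{2}{3} \left(-2\right)\right) - 560 = \left(- \frac{7}{45} - \frac{4}{3}\right) - 560 = - \frac{67}{45} - 560 = - \frac{25267}{45}$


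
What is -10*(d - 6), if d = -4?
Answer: 100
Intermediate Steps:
-10*(d - 6) = -10*(-4 - 6) = -10*(-10) = 100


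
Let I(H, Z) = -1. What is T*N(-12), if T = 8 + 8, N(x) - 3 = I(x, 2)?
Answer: 32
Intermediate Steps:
N(x) = 2 (N(x) = 3 - 1 = 2)
T = 16
T*N(-12) = 16*2 = 32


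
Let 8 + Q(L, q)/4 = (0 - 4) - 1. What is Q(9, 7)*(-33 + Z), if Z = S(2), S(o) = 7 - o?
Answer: 1456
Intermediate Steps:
Z = 5 (Z = 7 - 1*2 = 7 - 2 = 5)
Q(L, q) = -52 (Q(L, q) = -32 + 4*((0 - 4) - 1) = -32 + 4*(-4 - 1) = -32 + 4*(-5) = -32 - 20 = -52)
Q(9, 7)*(-33 + Z) = -52*(-33 + 5) = -52*(-28) = 1456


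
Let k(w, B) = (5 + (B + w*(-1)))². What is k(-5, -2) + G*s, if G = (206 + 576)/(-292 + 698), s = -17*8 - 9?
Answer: -1507/7 ≈ -215.29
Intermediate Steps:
s = -145 (s = -136 - 9 = -145)
G = 391/203 (G = 782/406 = 782*(1/406) = 391/203 ≈ 1.9261)
k(w, B) = (5 + B - w)² (k(w, B) = (5 + (B - w))² = (5 + B - w)²)
k(-5, -2) + G*s = (5 - 2 - 1*(-5))² + (391/203)*(-145) = (5 - 2 + 5)² - 1955/7 = 8² - 1955/7 = 64 - 1955/7 = -1507/7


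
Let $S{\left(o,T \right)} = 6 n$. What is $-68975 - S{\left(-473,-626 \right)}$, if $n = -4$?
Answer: $-68951$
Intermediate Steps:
$S{\left(o,T \right)} = -24$ ($S{\left(o,T \right)} = 6 \left(-4\right) = -24$)
$-68975 - S{\left(-473,-626 \right)} = -68975 - -24 = -68975 + 24 = -68951$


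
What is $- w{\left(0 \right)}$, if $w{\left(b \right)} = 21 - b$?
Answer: $-21$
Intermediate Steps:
$- w{\left(0 \right)} = - (21 - 0) = - (21 + 0) = \left(-1\right) 21 = -21$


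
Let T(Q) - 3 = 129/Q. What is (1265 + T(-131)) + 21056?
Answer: 2924315/131 ≈ 22323.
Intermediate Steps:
T(Q) = 3 + 129/Q
(1265 + T(-131)) + 21056 = (1265 + (3 + 129/(-131))) + 21056 = (1265 + (3 + 129*(-1/131))) + 21056 = (1265 + (3 - 129/131)) + 21056 = (1265 + 264/131) + 21056 = 165979/131 + 21056 = 2924315/131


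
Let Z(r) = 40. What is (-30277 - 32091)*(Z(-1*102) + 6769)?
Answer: -424663712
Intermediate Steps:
(-30277 - 32091)*(Z(-1*102) + 6769) = (-30277 - 32091)*(40 + 6769) = -62368*6809 = -424663712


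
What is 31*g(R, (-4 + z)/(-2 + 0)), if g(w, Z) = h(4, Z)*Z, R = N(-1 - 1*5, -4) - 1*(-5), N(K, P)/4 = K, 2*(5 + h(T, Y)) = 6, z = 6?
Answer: 62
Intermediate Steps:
h(T, Y) = -2 (h(T, Y) = -5 + (½)*6 = -5 + 3 = -2)
N(K, P) = 4*K
R = -19 (R = 4*(-1 - 1*5) - 1*(-5) = 4*(-1 - 5) + 5 = 4*(-6) + 5 = -24 + 5 = -19)
g(w, Z) = -2*Z
31*g(R, (-4 + z)/(-2 + 0)) = 31*(-2*(-4 + 6)/(-2 + 0)) = 31*(-4/(-2)) = 31*(-4*(-1)/2) = 31*(-2*(-1)) = 31*2 = 62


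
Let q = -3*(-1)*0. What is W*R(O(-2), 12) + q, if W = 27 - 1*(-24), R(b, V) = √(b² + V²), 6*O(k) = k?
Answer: 17*√1297 ≈ 612.24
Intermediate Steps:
O(k) = k/6
R(b, V) = √(V² + b²)
W = 51 (W = 27 + 24 = 51)
q = 0 (q = 3*0 = 0)
W*R(O(-2), 12) + q = 51*√(12² + ((⅙)*(-2))²) + 0 = 51*√(144 + (-⅓)²) + 0 = 51*√(144 + ⅑) + 0 = 51*√(1297/9) + 0 = 51*(√1297/3) + 0 = 17*√1297 + 0 = 17*√1297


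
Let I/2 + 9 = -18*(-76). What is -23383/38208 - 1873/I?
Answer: -22519763/17308224 ≈ -1.3011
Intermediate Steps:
I = 2718 (I = -18 + 2*(-18*(-76)) = -18 + 2*1368 = -18 + 2736 = 2718)
-23383/38208 - 1873/I = -23383/38208 - 1873/2718 = -22519763/17308224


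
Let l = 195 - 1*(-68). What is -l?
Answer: -263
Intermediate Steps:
l = 263 (l = 195 + 68 = 263)
-l = -1*263 = -263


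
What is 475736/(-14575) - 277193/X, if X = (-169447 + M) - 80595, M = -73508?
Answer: -5995371793/188629650 ≈ -31.784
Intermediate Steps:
X = -323550 (X = (-169447 - 73508) - 80595 = -242955 - 80595 = -323550)
475736/(-14575) - 277193/X = 475736/(-14575) - 277193/(-323550) = 475736*(-1/14575) - 277193*(-1/323550) = -475736/14575 + 277193/323550 = -5995371793/188629650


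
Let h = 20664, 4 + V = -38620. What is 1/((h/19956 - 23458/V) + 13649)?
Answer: 32115856/438402079135 ≈ 7.3257e-5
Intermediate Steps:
V = -38624 (V = -4 - 38620 = -38624)
1/((h/19956 - 23458/V) + 13649) = 1/((20664/19956 - 23458/(-38624)) + 13649) = 1/((20664*(1/19956) - 23458*(-1/38624)) + 13649) = 1/((1722/1663 + 11729/19312) + 13649) = 1/(52760591/32115856 + 13649) = 1/(438402079135/32115856) = 32115856/438402079135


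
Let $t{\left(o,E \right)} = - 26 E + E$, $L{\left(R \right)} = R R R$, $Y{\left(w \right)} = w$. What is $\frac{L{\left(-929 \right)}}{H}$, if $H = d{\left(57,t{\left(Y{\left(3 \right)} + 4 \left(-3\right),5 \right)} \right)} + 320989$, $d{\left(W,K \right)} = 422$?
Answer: $- \frac{801765089}{321411} \approx -2494.5$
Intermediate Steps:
$L{\left(R \right)} = R^{3}$ ($L{\left(R \right)} = R^{2} R = R^{3}$)
$t{\left(o,E \right)} = - 25 E$
$H = 321411$ ($H = 422 + 320989 = 321411$)
$\frac{L{\left(-929 \right)}}{H} = \frac{\left(-929\right)^{3}}{321411} = \left(-801765089\right) \frac{1}{321411} = - \frac{801765089}{321411}$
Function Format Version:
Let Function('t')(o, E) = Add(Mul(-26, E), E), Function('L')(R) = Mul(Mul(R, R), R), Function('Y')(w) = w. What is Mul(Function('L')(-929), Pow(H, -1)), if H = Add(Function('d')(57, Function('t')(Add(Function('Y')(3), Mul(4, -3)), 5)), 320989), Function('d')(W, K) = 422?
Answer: Rational(-801765089, 321411) ≈ -2494.5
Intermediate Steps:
Function('L')(R) = Pow(R, 3) (Function('L')(R) = Mul(Pow(R, 2), R) = Pow(R, 3))
Function('t')(o, E) = Mul(-25, E)
H = 321411 (H = Add(422, 320989) = 321411)
Mul(Function('L')(-929), Pow(H, -1)) = Mul(Pow(-929, 3), Pow(321411, -1)) = Mul(-801765089, Rational(1, 321411)) = Rational(-801765089, 321411)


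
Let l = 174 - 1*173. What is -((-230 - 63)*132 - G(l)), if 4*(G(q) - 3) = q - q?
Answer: 38679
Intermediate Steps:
l = 1 (l = 174 - 173 = 1)
G(q) = 3 (G(q) = 3 + (q - q)/4 = 3 + (¼)*0 = 3 + 0 = 3)
-((-230 - 63)*132 - G(l)) = -((-230 - 63)*132 - 1*3) = -(-293*132 - 3) = -(-38676 - 3) = -1*(-38679) = 38679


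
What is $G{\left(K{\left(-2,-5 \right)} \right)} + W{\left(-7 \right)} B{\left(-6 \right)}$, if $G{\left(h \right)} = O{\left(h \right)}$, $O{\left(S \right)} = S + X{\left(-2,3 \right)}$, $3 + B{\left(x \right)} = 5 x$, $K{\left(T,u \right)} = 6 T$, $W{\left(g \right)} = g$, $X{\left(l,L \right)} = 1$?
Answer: $220$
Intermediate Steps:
$B{\left(x \right)} = -3 + 5 x$
$O{\left(S \right)} = 1 + S$ ($O{\left(S \right)} = S + 1 = 1 + S$)
$G{\left(h \right)} = 1 + h$
$G{\left(K{\left(-2,-5 \right)} \right)} + W{\left(-7 \right)} B{\left(-6 \right)} = \left(1 + 6 \left(-2\right)\right) - 7 \left(-3 + 5 \left(-6\right)\right) = \left(1 - 12\right) - 7 \left(-3 - 30\right) = -11 - -231 = -11 + 231 = 220$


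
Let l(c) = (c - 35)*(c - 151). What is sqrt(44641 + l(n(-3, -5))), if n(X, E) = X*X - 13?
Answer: sqrt(50686) ≈ 225.14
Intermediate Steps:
n(X, E) = -13 + X**2 (n(X, E) = X**2 - 13 = -13 + X**2)
l(c) = (-151 + c)*(-35 + c) (l(c) = (-35 + c)*(-151 + c) = (-151 + c)*(-35 + c))
sqrt(44641 + l(n(-3, -5))) = sqrt(44641 + (5285 + (-13 + (-3)**2)**2 - 186*(-13 + (-3)**2))) = sqrt(44641 + (5285 + (-13 + 9)**2 - 186*(-13 + 9))) = sqrt(44641 + (5285 + (-4)**2 - 186*(-4))) = sqrt(44641 + (5285 + 16 + 744)) = sqrt(44641 + 6045) = sqrt(50686)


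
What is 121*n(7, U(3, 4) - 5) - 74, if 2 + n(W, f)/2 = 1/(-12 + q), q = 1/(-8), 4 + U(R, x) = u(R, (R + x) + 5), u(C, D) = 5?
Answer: -56062/97 ≈ -577.96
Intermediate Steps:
U(R, x) = 1 (U(R, x) = -4 + 5 = 1)
q = -⅛ ≈ -0.12500
n(W, f) = -404/97 (n(W, f) = -4 + 2/(-12 - ⅛) = -4 + 2/(-97/8) = -4 + 2*(-8/97) = -4 - 16/97 = -404/97)
121*n(7, U(3, 4) - 5) - 74 = 121*(-404/97) - 74 = -48884/97 - 74 = -56062/97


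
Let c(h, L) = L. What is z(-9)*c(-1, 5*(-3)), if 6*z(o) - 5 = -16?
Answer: 55/2 ≈ 27.500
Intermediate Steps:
z(o) = -11/6 (z(o) = 5/6 + (1/6)*(-16) = 5/6 - 8/3 = -11/6)
z(-9)*c(-1, 5*(-3)) = -55*(-3)/6 = -11/6*(-15) = 55/2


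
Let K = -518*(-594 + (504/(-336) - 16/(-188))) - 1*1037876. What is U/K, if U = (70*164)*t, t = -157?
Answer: 12101560/4897743 ≈ 2.4708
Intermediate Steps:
U = -1802360 (U = (70*164)*(-157) = 11480*(-157) = -1802360)
K = -34284201/47 (K = -518*(-594 + (504*(-1/336) - 16*(-1/188))) - 1037876 = -518*(-594 + (-3/2 + 4/47)) - 1037876 = -518*(-594 - 133/94) - 1037876 = -518*(-55969/94) - 1037876 = 14495971/47 - 1037876 = -34284201/47 ≈ -7.2945e+5)
U/K = -1802360/(-34284201/47) = -1802360*(-47/34284201) = 12101560/4897743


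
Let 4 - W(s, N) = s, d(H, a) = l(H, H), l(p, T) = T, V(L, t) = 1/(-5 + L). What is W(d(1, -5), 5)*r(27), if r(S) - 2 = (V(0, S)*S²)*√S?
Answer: 6 - 6561*√3/5 ≈ -2266.8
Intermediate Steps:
d(H, a) = H
W(s, N) = 4 - s
r(S) = 2 - S^(5/2)/5 (r(S) = 2 + (S²/(-5 + 0))*√S = 2 + (S²/(-5))*√S = 2 + (-S²/5)*√S = 2 - S^(5/2)/5)
W(d(1, -5), 5)*r(27) = (4 - 1*1)*(2 - 2187*√3/5) = (4 - 1)*(2 - 2187*√3/5) = 3*(2 - 2187*√3/5) = 6 - 6561*√3/5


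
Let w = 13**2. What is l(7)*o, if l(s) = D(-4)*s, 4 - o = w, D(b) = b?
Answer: 4620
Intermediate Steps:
w = 169
o = -165 (o = 4 - 1*169 = 4 - 169 = -165)
l(s) = -4*s
l(7)*o = -4*7*(-165) = -28*(-165) = 4620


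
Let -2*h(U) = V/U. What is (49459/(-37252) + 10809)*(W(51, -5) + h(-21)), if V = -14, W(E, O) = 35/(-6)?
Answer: -14896474133/223512 ≈ -66647.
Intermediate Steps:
W(E, O) = -35/6 (W(E, O) = 35*(-⅙) = -35/6)
h(U) = 7/U (h(U) = -(-7)/U = 7/U)
(49459/(-37252) + 10809)*(W(51, -5) + h(-21)) = (49459/(-37252) + 10809)*(-35/6 + 7/(-21)) = (49459*(-1/37252) + 10809)*(-35/6 + 7*(-1/21)) = (-49459/37252 + 10809)*(-35/6 - ⅓) = (402607409/37252)*(-37/6) = -14896474133/223512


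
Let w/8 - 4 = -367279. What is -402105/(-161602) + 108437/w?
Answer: 581970637463/237409498200 ≈ 2.4513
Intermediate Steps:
w = -2938200 (w = 32 + 8*(-367279) = 32 - 2938232 = -2938200)
-402105/(-161602) + 108437/w = -402105/(-161602) + 108437/(-2938200) = -402105*(-1/161602) + 108437*(-1/2938200) = 402105/161602 - 108437/2938200 = 581970637463/237409498200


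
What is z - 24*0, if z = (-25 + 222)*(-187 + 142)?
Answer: -8865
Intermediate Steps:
z = -8865 (z = 197*(-45) = -8865)
z - 24*0 = -8865 - 24*0 = -8865 + 0 = -8865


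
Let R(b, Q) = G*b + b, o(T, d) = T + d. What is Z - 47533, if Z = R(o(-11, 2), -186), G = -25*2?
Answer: -47092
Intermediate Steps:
G = -50
R(b, Q) = -49*b (R(b, Q) = -50*b + b = -49*b)
Z = 441 (Z = -49*(-11 + 2) = -49*(-9) = 441)
Z - 47533 = 441 - 47533 = -47092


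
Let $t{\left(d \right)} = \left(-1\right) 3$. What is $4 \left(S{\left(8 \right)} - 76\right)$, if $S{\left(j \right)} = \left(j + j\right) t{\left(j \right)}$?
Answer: $-496$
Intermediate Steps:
$t{\left(d \right)} = -3$
$S{\left(j \right)} = - 6 j$ ($S{\left(j \right)} = \left(j + j\right) \left(-3\right) = 2 j \left(-3\right) = - 6 j$)
$4 \left(S{\left(8 \right)} - 76\right) = 4 \left(\left(-6\right) 8 - 76\right) = 4 \left(-48 - 76\right) = 4 \left(-124\right) = -496$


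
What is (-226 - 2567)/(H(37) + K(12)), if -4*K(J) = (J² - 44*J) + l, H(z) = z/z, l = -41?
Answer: -3724/143 ≈ -26.042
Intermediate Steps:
H(z) = 1
K(J) = 41/4 + 11*J - J²/4 (K(J) = -((J² - 44*J) - 41)/4 = -(-41 + J² - 44*J)/4 = 41/4 + 11*J - J²/4)
(-226 - 2567)/(H(37) + K(12)) = (-226 - 2567)/(1 + (41/4 + 11*12 - ¼*12²)) = -2793/(1 + (41/4 + 132 - ¼*144)) = -2793/(1 + (41/4 + 132 - 36)) = -2793/(1 + 425/4) = -2793/429/4 = -2793*4/429 = -3724/143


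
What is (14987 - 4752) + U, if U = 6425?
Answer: 16660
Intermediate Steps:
(14987 - 4752) + U = (14987 - 4752) + 6425 = 10235 + 6425 = 16660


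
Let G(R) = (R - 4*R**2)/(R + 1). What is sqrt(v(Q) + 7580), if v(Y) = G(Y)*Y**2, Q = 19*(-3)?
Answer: sqrt(599671478)/28 ≈ 874.58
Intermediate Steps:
G(R) = (R - 4*R**2)/(1 + R)
Q = -57
v(Y) = Y**3*(1 - 4*Y)/(1 + Y) (v(Y) = (Y*(1 - 4*Y)/(1 + Y))*Y**2 = Y**3*(1 - 4*Y)/(1 + Y))
sqrt(v(Q) + 7580) = sqrt((-57)**3*(1 - 4*(-57))/(1 - 57) + 7580) = sqrt(-185193*(1 + 228)/(-56) + 7580) = sqrt(-185193*(-1/56)*229 + 7580) = sqrt(42409197/56 + 7580) = sqrt(42833677/56) = sqrt(599671478)/28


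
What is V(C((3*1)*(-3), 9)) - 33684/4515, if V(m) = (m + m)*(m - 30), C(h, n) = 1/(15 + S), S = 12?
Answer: -1517186/156735 ≈ -9.6799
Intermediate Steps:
C(h, n) = 1/27 (C(h, n) = 1/(15 + 12) = 1/27)
V(m) = 2*m*(-30 + m) (V(m) = (2*m)*(-30 + m) = 2*m*(-30 + m))
V(C((3*1)*(-3), 9)) - 33684/4515 = 2*(1/27)*(-30 + 1/27) - 33684/4515 = 2*(1/27)*(-809/27) - 33684/4515 = -1618/729 - 1*1604/215 = -1618/729 - 1604/215 = -1517186/156735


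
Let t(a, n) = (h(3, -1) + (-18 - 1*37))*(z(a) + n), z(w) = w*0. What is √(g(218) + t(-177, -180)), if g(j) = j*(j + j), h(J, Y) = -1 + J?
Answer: 2*√26147 ≈ 323.40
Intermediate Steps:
z(w) = 0
t(a, n) = -53*n (t(a, n) = ((-1 + 3) + (-18 - 1*37))*(0 + n) = (2 + (-18 - 37))*n = (2 - 55)*n = -53*n)
g(j) = 2*j² (g(j) = j*(2*j) = 2*j²)
√(g(218) + t(-177, -180)) = √(2*218² - 53*(-180)) = √(2*47524 + 9540) = √(95048 + 9540) = √104588 = 2*√26147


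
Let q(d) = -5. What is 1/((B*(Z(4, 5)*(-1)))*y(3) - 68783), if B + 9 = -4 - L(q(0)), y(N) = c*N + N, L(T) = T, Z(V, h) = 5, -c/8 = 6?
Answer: -1/74423 ≈ -1.3437e-5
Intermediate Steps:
c = -48 (c = -8*6 = -48)
y(N) = -47*N (y(N) = -48*N + N = -47*N)
B = -8 (B = -9 + (-4 - 1*(-5)) = -9 + (-4 + 5) = -9 + 1 = -8)
1/((B*(Z(4, 5)*(-1)))*y(3) - 68783) = 1/((-40*(-1))*(-47*3) - 68783) = 1/(-8*(-5)*(-141) - 68783) = 1/(40*(-141) - 68783) = 1/(-5640 - 68783) = 1/(-74423) = -1/74423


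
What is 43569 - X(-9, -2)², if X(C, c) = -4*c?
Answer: 43505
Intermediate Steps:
43569 - X(-9, -2)² = 43569 - (-4*(-2))² = 43569 - 1*8² = 43569 - 1*64 = 43569 - 64 = 43505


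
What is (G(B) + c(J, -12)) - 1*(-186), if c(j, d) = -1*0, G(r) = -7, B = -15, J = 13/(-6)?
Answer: 179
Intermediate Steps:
J = -13/6 (J = 13*(-⅙) = -13/6 ≈ -2.1667)
c(j, d) = 0
(G(B) + c(J, -12)) - 1*(-186) = (-7 + 0) - 1*(-186) = -7 + 186 = 179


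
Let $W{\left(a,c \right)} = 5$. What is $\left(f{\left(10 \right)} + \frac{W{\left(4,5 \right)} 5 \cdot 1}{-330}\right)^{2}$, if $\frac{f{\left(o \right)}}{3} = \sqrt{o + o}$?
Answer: $\frac{784105}{4356} - \frac{10 \sqrt{5}}{11} \approx 177.97$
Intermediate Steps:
$f{\left(o \right)} = 3 \sqrt{2} \sqrt{o}$ ($f{\left(o \right)} = 3 \sqrt{o + o} = 3 \sqrt{2 o} = 3 \sqrt{2} \sqrt{o}$)
$\left(f{\left(10 \right)} + \frac{W{\left(4,5 \right)} 5 \cdot 1}{-330}\right)^{2} = \left(3 \sqrt{2} \sqrt{10} + \frac{5 \cdot 5 \cdot 1}{-330}\right)^{2} = \left(6 \sqrt{5} + 25 \cdot 1 \left(- \frac{1}{330}\right)\right)^{2} = \left(6 \sqrt{5} + 25 \left(- \frac{1}{330}\right)\right)^{2} = \left(6 \sqrt{5} - \frac{5}{66}\right)^{2} = \left(- \frac{5}{66} + 6 \sqrt{5}\right)^{2}$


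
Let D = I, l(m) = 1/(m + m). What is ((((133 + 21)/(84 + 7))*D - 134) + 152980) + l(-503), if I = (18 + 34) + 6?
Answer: 2000203631/13078 ≈ 1.5294e+5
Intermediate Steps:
l(m) = 1/(2*m)
I = 58 (I = 52 + 6 = 58)
D = 58
((((133 + 21)/(84 + 7))*D - 134) + 152980) + l(-503) = ((((133 + 21)/(84 + 7))*58 - 134) + 152980) + (½)/(-503) = (((154/91)*58 - 134) + 152980) + (½)*(-1/503) = (((154*(1/91))*58 - 134) + 152980) - 1/1006 = (((22/13)*58 - 134) + 152980) - 1/1006 = ((1276/13 - 134) + 152980) - 1/1006 = (-466/13 + 152980) - 1/1006 = 1988274/13 - 1/1006 = 2000203631/13078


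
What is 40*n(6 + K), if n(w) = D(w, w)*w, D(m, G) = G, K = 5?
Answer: 4840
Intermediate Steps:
n(w) = w² (n(w) = w*w = w²)
40*n(6 + K) = 40*(6 + 5)² = 40*11² = 40*121 = 4840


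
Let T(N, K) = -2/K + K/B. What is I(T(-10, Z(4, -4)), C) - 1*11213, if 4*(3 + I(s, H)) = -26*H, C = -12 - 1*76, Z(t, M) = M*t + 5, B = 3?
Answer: -10644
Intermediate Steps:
Z(t, M) = 5 + M*t
C = -88 (C = -12 - 76 = -88)
T(N, K) = -2/K + K/3
I(s, H) = -3 - 13*H/2 (I(s, H) = -3 + (-26*H)/4 = -3 - 13*H/2)
I(T(-10, Z(4, -4)), C) - 1*11213 = (-3 - 13/2*(-88)) - 1*11213 = (-3 + 572) - 11213 = 569 - 11213 = -10644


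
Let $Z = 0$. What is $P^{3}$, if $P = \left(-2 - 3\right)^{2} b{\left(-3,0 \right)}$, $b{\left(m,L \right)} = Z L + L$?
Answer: $0$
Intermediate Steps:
$b{\left(m,L \right)} = L$ ($b{\left(m,L \right)} = 0 L + L = 0 + L = L$)
$P = 0$ ($P = \left(-2 - 3\right)^{2} \cdot 0 = \left(-5\right)^{2} \cdot 0 = 25 \cdot 0 = 0$)
$P^{3} = 0^{3} = 0$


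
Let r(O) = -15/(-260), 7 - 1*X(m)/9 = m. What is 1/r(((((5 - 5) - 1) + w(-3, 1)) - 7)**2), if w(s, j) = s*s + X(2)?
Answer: 52/3 ≈ 17.333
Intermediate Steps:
X(m) = 63 - 9*m
w(s, j) = 45 + s**2 (w(s, j) = s*s + (63 - 9*2) = s**2 + (63 - 18) = s**2 + 45 = 45 + s**2)
r(O) = 3/52 (r(O) = -15*(-1/260) = 3/52)
1/r(((((5 - 5) - 1) + w(-3, 1)) - 7)**2) = 1/(3/52) = 52/3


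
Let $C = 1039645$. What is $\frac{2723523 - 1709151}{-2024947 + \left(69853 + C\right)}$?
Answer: $- \frac{1014372}{915449} \approx -1.1081$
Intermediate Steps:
$\frac{2723523 - 1709151}{-2024947 + \left(69853 + C\right)} = \frac{2723523 - 1709151}{-2024947 + \left(69853 + 1039645\right)} = \frac{1014372}{-2024947 + 1109498} = \frac{1014372}{-915449} = 1014372 \left(- \frac{1}{915449}\right) = - \frac{1014372}{915449}$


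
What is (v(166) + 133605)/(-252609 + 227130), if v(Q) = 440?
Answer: -7055/1341 ≈ -5.2610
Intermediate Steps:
(v(166) + 133605)/(-252609 + 227130) = (440 + 133605)/(-252609 + 227130) = 134045/(-25479) = 134045*(-1/25479) = -7055/1341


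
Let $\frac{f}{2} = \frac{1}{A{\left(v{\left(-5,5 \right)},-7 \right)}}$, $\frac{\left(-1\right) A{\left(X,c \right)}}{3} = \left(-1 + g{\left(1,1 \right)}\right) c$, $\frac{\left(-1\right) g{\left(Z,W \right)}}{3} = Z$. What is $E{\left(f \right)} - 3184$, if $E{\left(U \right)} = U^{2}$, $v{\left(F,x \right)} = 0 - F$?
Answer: $- \frac{5616575}{1764} \approx -3184.0$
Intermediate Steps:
$v{\left(F,x \right)} = - F$
$g{\left(Z,W \right)} = - 3 Z$
$A{\left(X,c \right)} = 12 c$ ($A{\left(X,c \right)} = - 3 \left(-1 - 3\right) c = - 3 \left(- 4 c\right) = 12 c$)
$f = - \frac{1}{42}$ ($f = \frac{2}{12 \left(-7\right)} = \frac{2}{-84} = 2 \left(- \frac{1}{84}\right) = - \frac{1}{42} \approx -0.02381$)
$E{\left(f \right)} - 3184 = \left(- \frac{1}{42}\right)^{2} - 3184 = \frac{1}{1764} - 3184 = - \frac{5616575}{1764}$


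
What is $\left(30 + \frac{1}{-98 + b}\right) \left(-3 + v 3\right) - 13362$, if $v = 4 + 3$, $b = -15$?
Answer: $- \frac{1448904}{113} \approx -12822.0$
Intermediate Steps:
$v = 7$
$\left(30 + \frac{1}{-98 + b}\right) \left(-3 + v 3\right) - 13362 = \left(30 + \frac{1}{-98 - 15}\right) \left(-3 + 7 \cdot 3\right) - 13362 = \left(30 + \frac{1}{-113}\right) \left(-3 + 21\right) - 13362 = \left(30 - \frac{1}{113}\right) 18 - 13362 = \frac{3389}{113} \cdot 18 - 13362 = \frac{61002}{113} - 13362 = - \frac{1448904}{113}$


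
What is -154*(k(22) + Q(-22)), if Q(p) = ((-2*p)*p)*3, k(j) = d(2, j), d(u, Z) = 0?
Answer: 447216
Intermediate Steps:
k(j) = 0
Q(p) = -6*p² (Q(p) = -2*p²*3 = -6*p²)
-154*(k(22) + Q(-22)) = -154*(0 - 6*(-22)²) = -154*(0 - 6*484) = -154*(0 - 2904) = -154*(-2904) = 447216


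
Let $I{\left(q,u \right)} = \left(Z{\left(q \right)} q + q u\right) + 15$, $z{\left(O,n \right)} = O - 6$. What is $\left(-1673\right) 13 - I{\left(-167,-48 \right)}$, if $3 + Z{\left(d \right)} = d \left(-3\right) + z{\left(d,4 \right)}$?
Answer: $24495$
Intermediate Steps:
$z{\left(O,n \right)} = -6 + O$ ($z{\left(O,n \right)} = O - 6 = -6 + O$)
$Z{\left(d \right)} = -9 - 2 d$ ($Z{\left(d \right)} = -3 + \left(d \left(-3\right) + \left(-6 + d\right)\right) = -3 - \left(6 + 2 d\right) = -9 - 2 d$)
$I{\left(q,u \right)} = 15 + q u + q \left(-9 - 2 q\right)$ ($I{\left(q,u \right)} = \left(\left(-9 - 2 q\right) q + q u\right) + 15 = \left(q \left(-9 - 2 q\right) + q u\right) + 15 = \left(q u + q \left(-9 - 2 q\right)\right) + 15 = 15 + q u + q \left(-9 - 2 q\right)$)
$\left(-1673\right) 13 - I{\left(-167,-48 \right)} = \left(-1673\right) 13 - \left(15 - -8016 - - 167 \left(9 + 2 \left(-167\right)\right)\right) = -21749 - \left(15 + 8016 - - 167 \left(9 - 334\right)\right) = -21749 - \left(15 + 8016 - \left(-167\right) \left(-325\right)\right) = -21749 - \left(15 + 8016 - 54275\right) = -21749 - -46244 = -21749 + 46244 = 24495$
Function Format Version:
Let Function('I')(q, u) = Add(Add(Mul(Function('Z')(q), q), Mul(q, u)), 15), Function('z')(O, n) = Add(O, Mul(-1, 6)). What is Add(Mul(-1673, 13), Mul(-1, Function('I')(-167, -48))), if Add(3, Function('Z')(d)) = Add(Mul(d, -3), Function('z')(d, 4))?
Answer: 24495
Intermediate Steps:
Function('z')(O, n) = Add(-6, O) (Function('z')(O, n) = Add(O, -6) = Add(-6, O))
Function('Z')(d) = Add(-9, Mul(-2, d)) (Function('Z')(d) = Add(-3, Add(Mul(d, -3), Add(-6, d))) = Add(-3, Add(Mul(-3, d), Add(-6, d))) = Add(-3, Add(-6, Mul(-2, d))) = Add(-9, Mul(-2, d)))
Function('I')(q, u) = Add(15, Mul(q, u), Mul(q, Add(-9, Mul(-2, q)))) (Function('I')(q, u) = Add(Add(Mul(Add(-9, Mul(-2, q)), q), Mul(q, u)), 15) = Add(Add(Mul(q, Add(-9, Mul(-2, q))), Mul(q, u)), 15) = Add(Add(Mul(q, u), Mul(q, Add(-9, Mul(-2, q)))), 15) = Add(15, Mul(q, u), Mul(q, Add(-9, Mul(-2, q)))))
Add(Mul(-1673, 13), Mul(-1, Function('I')(-167, -48))) = Add(Mul(-1673, 13), Mul(-1, Add(15, Mul(-167, -48), Mul(-1, -167, Add(9, Mul(2, -167)))))) = Add(-21749, Mul(-1, Add(15, 8016, Mul(-1, -167, Add(9, -334))))) = Add(-21749, Mul(-1, Add(15, 8016, Mul(-1, -167, -325)))) = Add(-21749, Mul(-1, Add(15, 8016, -54275))) = Add(-21749, Mul(-1, -46244)) = Add(-21749, 46244) = 24495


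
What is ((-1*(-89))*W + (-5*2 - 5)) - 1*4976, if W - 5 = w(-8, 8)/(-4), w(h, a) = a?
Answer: -4724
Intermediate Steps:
W = 3 (W = 5 + 8/(-4) = 5 + 8*(-1/4) = 5 - 2 = 3)
((-1*(-89))*W + (-5*2 - 5)) - 1*4976 = (-1*(-89)*3 + (-5*2 - 5)) - 1*4976 = (89*3 + (-10 - 5)) - 4976 = (267 - 15) - 4976 = 252 - 4976 = -4724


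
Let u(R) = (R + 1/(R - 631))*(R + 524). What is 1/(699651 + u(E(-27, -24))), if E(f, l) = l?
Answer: 131/90082181 ≈ 1.4542e-6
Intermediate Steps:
u(R) = (524 + R)*(R + 1/(-631 + R)) (u(R) = (R + 1/(-631 + R))*(524 + R) = (524 + R)*(R + 1/(-631 + R)))
1/(699651 + u(E(-27, -24))) = 1/(699651 + (524 + (-24)³ - 330643*(-24) - 107*(-24)²)/(-631 - 24)) = 1/(699651 + (524 - 13824 + 7935432 - 107*576)/(-655)) = 1/(699651 - (524 - 13824 + 7935432 - 61632)/655) = 1/(699651 - 1/655*7860500) = 1/(699651 - 1572100/131) = 1/(90082181/131) = 131/90082181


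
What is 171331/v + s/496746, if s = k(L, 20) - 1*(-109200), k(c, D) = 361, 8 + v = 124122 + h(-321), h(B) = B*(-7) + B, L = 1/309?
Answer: 49458528683/31304932920 ≈ 1.5799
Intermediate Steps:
L = 1/309 ≈ 0.0032362
h(B) = -6*B (h(B) = -7*B + B = -6*B)
v = 126040 (v = -8 + (124122 - 6*(-321)) = -8 + (124122 + 1926) = -8 + 126048 = 126040)
s = 109561 (s = 361 - 1*(-109200) = 361 + 109200 = 109561)
171331/v + s/496746 = 171331/126040 + 109561/496746 = 49458528683/31304932920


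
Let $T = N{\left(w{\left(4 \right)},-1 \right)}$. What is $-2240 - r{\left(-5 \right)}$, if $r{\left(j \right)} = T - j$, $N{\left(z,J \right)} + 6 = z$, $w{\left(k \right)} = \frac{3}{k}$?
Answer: $- \frac{8959}{4} \approx -2239.8$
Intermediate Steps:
$N{\left(z,J \right)} = -6 + z$
$T = - \frac{21}{4}$ ($T = -6 + \frac{3}{4} = - \frac{21}{4} \approx -5.25$)
$r{\left(j \right)} = - \frac{21}{4} - j$
$-2240 - r{\left(-5 \right)} = -2240 - \left(- \frac{21}{4} - -5\right) = -2240 - \left(- \frac{21}{4} + 5\right) = -2240 - - \frac{1}{4} = -2240 + \frac{1}{4} = - \frac{8959}{4}$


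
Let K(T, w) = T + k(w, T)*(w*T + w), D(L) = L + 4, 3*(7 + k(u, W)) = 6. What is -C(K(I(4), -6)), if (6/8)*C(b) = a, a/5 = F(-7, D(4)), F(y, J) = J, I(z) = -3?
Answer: -160/3 ≈ -53.333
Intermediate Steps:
k(u, W) = -5 (k(u, W) = -7 + (⅓)*6 = -7 + 2 = -5)
D(L) = 4 + L
K(T, w) = T - 5*w - 5*T*w (K(T, w) = T - 5*(w*T + w) = T - 5*(T*w + w) = T - 5*(w + T*w) = T + (-5*w - 5*T*w) = T - 5*w - 5*T*w)
a = 40 (a = 5*(4 + 4) = 5*8 = 40)
C(b) = 160/3 (C(b) = (4/3)*40 = 160/3)
-C(K(I(4), -6)) = -1*160/3 = -160/3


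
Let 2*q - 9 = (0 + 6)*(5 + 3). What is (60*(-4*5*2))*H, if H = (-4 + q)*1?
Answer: -58800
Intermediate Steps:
q = 57/2 (q = 9/2 + ((0 + 6)*(5 + 3))/2 = 9/2 + (6*8)/2 = 9/2 + (½)*48 = 9/2 + 24 = 57/2 ≈ 28.500)
H = 49/2 (H = (-4 + 57/2)*1 = (49/2)*1 = 49/2 ≈ 24.500)
(60*(-4*5*2))*H = (60*(-4*5*2))*(49/2) = (60*(-20*2))*(49/2) = (60*(-40))*(49/2) = -2400*49/2 = -58800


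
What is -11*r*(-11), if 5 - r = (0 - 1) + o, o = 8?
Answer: -242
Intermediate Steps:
r = -2 (r = 5 - ((0 - 1) + 8) = 5 - (-1 + 8) = 5 - 1*7 = 5 - 7 = -2)
-11*r*(-11) = -11*(-2)*(-11) = 22*(-11) = -242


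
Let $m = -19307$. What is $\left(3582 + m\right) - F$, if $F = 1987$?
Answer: $-17712$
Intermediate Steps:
$\left(3582 + m\right) - F = \left(3582 - 19307\right) - 1987 = -15725 - 1987 = -17712$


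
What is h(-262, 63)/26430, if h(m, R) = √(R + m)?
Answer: I*√199/26430 ≈ 0.00053374*I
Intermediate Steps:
h(-262, 63)/26430 = √(63 - 262)/26430 = √(-199)*(1/26430) = (I*√199)*(1/26430) = I*√199/26430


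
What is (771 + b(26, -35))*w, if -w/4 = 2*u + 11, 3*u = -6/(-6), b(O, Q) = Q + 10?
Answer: -104440/3 ≈ -34813.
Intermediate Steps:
b(O, Q) = 10 + Q
u = 1/3 (u = (-6/(-6))/3 = (-6*(-1/6))/3 = (1/3)*1 = 1/3 ≈ 0.33333)
w = -140/3 (w = -4*(2*(1/3) + 11) = -4*(2/3 + 11) = -4*35/3 = -140/3 ≈ -46.667)
(771 + b(26, -35))*w = (771 + (10 - 35))*(-140/3) = (771 - 25)*(-140/3) = 746*(-140/3) = -104440/3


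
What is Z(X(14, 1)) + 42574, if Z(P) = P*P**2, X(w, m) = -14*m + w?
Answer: 42574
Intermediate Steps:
X(w, m) = w - 14*m
Z(P) = P**3
Z(X(14, 1)) + 42574 = (14 - 14*1)**3 + 42574 = (14 - 14)**3 + 42574 = 0**3 + 42574 = 0 + 42574 = 42574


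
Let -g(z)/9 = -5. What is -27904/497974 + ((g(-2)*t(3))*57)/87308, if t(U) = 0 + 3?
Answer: 697833749/21738556996 ≈ 0.032101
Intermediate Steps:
g(z) = 45 (g(z) = -9*(-5) = 45)
t(U) = 3
-27904/497974 + ((g(-2)*t(3))*57)/87308 = -27904/497974 + ((45*3)*57)/87308 = -27904*1/497974 + (135*57)*(1/87308) = -13952/248987 + 7695*(1/87308) = -13952/248987 + 7695/87308 = 697833749/21738556996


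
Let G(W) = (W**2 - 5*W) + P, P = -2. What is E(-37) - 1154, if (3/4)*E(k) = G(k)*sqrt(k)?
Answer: -1154 + 6208*I*sqrt(37)/3 ≈ -1154.0 + 12587.0*I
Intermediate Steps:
G(W) = -2 + W**2 - 5*W (G(W) = (W**2 - 5*W) - 2 = -2 + W**2 - 5*W)
E(k) = 4*sqrt(k)*(-2 + k**2 - 5*k)/3 (E(k) = 4*((-2 + k**2 - 5*k)*sqrt(k))/3 = 4*(sqrt(k)*(-2 + k**2 - 5*k))/3 = 4*sqrt(k)*(-2 + k**2 - 5*k)/3)
E(-37) - 1154 = 4*sqrt(-37)*(-2 + (-37)**2 - 5*(-37))/3 - 1154 = 4*(I*sqrt(37))*(-2 + 1369 + 185)/3 - 1154 = (4/3)*(I*sqrt(37))*1552 - 1154 = 6208*I*sqrt(37)/3 - 1154 = -1154 + 6208*I*sqrt(37)/3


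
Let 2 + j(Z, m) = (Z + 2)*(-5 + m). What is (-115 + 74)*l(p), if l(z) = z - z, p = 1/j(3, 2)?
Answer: 0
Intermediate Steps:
j(Z, m) = -2 + (-5 + m)*(2 + Z) (j(Z, m) = -2 + (Z + 2)*(-5 + m) = -2 + (2 + Z)*(-5 + m) = -2 + (-5 + m)*(2 + Z))
p = -1/17 (p = 1/(-12 - 5*3 + 2*2 + 3*2) = 1/(-12 - 15 + 4 + 6) = 1/(-17) = -1/17 ≈ -0.058824)
l(z) = 0
(-115 + 74)*l(p) = (-115 + 74)*0 = -41*0 = 0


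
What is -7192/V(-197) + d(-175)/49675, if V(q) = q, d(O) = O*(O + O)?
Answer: 14773154/391439 ≈ 37.741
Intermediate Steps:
d(O) = 2*O² (d(O) = O*(2*O) = 2*O²)
-7192/V(-197) + d(-175)/49675 = -7192/(-197) + (2*(-175)²)/49675 = -7192*(-1/197) + (2*30625)*(1/49675) = 7192/197 + 61250*(1/49675) = 7192/197 + 2450/1987 = 14773154/391439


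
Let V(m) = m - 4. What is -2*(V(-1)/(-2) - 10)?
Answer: 15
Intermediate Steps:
V(m) = -4 + m
-2*(V(-1)/(-2) - 10) = -2*((-4 - 1)/(-2) - 10) = -2*(-5*(-1/2) - 10) = -2*(5/2 - 10) = -2*(-15/2) = 15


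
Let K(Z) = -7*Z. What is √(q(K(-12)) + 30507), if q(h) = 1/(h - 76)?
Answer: 11*√4034/4 ≈ 174.66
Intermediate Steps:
q(h) = 1/(-76 + h)
√(q(K(-12)) + 30507) = √(1/(-76 - 7*(-12)) + 30507) = √(1/(-76 + 84) + 30507) = √(1/8 + 30507) = √(⅛ + 30507) = √(244057/8) = 11*√4034/4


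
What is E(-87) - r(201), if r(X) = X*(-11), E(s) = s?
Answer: 2124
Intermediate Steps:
r(X) = -11*X
E(-87) - r(201) = -87 - (-11)*201 = -87 - 1*(-2211) = -87 + 2211 = 2124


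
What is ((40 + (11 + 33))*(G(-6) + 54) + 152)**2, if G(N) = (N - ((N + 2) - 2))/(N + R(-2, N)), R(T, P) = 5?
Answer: 21977344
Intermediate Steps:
G(N) = 0 (G(N) = (N - ((N + 2) - 2))/(N + 5) = (N - ((2 + N) - 2))/(5 + N) = (N - N)/(5 + N) = 0/(5 + N) = 0)
((40 + (11 + 33))*(G(-6) + 54) + 152)**2 = ((40 + (11 + 33))*(0 + 54) + 152)**2 = ((40 + 44)*54 + 152)**2 = (84*54 + 152)**2 = (4536 + 152)**2 = 4688**2 = 21977344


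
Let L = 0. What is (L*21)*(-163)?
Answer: 0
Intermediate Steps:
(L*21)*(-163) = (0*21)*(-163) = 0*(-163) = 0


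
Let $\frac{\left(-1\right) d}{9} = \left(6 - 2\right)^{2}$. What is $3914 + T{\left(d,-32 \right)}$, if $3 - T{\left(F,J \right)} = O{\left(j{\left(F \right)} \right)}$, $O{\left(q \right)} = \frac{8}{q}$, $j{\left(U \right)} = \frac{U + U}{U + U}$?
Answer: $3909$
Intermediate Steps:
$j{\left(U \right)} = 1$ ($j{\left(U \right)} = \frac{2 U}{2 U} = 2 U \frac{1}{2 U} = 1$)
$d = -144$ ($d = - 9 \left(6 - 2\right)^{2} = - 9 \cdot 4^{2} = \left(-9\right) 16 = -144$)
$T{\left(F,J \right)} = -5$ ($T{\left(F,J \right)} = 3 - \frac{8}{1} = 3 - 8 \cdot 1 = 3 - 8 = -5$)
$3914 + T{\left(d,-32 \right)} = 3914 - 5 = 3909$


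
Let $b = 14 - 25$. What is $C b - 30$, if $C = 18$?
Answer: $-228$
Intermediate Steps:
$b = -11$
$C b - 30 = 18 \left(-11\right) - 30 = -198 - 30 = -228$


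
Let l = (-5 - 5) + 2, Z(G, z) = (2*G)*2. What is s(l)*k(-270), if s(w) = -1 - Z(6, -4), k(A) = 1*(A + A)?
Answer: 13500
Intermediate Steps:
k(A) = 2*A (k(A) = 1*(2*A) = 2*A)
Z(G, z) = 4*G
l = -8 (l = -10 + 2 = -8)
s(w) = -25 (s(w) = -1 - 4*6 = -1 - 1*24 = -1 - 24 = -25)
s(l)*k(-270) = -50*(-270) = -25*(-540) = 13500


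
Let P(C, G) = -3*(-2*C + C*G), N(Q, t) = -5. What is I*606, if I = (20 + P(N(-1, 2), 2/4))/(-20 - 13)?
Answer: 505/11 ≈ 45.909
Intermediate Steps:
P(C, G) = 6*C - 3*C*G
I = 5/66 (I = (20 + 3*(-5)*(2 - 2/4))/(-20 - 13) = (20 + 3*(-5)*(2 - 2/4))/(-33) = (20 + 3*(-5)*(2 - 1*½))*(-1/33) = (20 + 3*(-5)*(2 - ½))*(-1/33) = (20 + 3*(-5)*(3/2))*(-1/33) = (20 - 45/2)*(-1/33) = -5/2*(-1/33) = 5/66 ≈ 0.075758)
I*606 = (5/66)*606 = 505/11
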